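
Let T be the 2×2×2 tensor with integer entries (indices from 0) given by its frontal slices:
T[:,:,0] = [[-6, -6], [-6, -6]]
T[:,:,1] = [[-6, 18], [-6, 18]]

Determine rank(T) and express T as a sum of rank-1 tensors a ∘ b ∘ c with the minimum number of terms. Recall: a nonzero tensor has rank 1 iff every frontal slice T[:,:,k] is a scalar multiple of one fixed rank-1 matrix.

Lower bound: the mode-3 unfolding of T (rows indexed by k, columns by (i,j) = (0,0), (0,1), (1,0), (1,1)) is [[-6, -6, -6, -6], [-6, 18, -6, 18]].
There the 2×2 minor on rows k ∈ {0, 1}, columns (i,j) ∈ {(0,0), (0,1)} is det [[-6, -6], [-6, 18]] = -144 ≠ 0, so this unfolding has rank ≥ 2; CP rank is at least every unfolding rank, so rank(T) ≥ 2. (This is only a lower bound: in general the CP rank may exceed every unfolding rank, so we still need to exhibit 2 rank-1 terms summing to T.)
Upper bound — finding two terms. Every mode-1 slice of T is a multiple of one matrix: T[i,:,:] = a[i]·M with a = (1, 1) and M = [[-6, -6], [-6, 18]] (rows indexed by j, columns by k). So it suffices to write M as a sum of two rank-1 matrices.
Splitting M by its rows (j = 0, 1), M = (1, 0)(-6, -6)ᵀ + (0, 1)(-6, 18)ᵀ.
Hence T = (1, 1) ∘ (1, 0) ∘ (-6, -6) + (1, 1) ∘ (0, 1) ∘ (-6, 18), so rank(T) ≤ 2.
These bounds meet, so rank(T) = 2.

rank(T) = 2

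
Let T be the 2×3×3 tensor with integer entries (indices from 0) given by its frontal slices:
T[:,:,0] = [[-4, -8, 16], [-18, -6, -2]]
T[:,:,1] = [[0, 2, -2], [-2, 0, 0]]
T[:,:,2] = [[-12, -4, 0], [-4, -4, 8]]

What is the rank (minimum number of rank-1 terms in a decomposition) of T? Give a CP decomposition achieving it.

rank(T) = 3

Lower bound: the mode-3 unfolding of T (rows indexed by k, columns by (i,j) = (0,0), (0,1), (0,2), (1,0), (1,1), (1,2)) is [[-4, -8, 16, -18, -6, -2], [0, 2, -2, -2, 0, 0], [-12, -4, 0, -4, -4, 8]].
There the 3×3 minor on rows k ∈ {0, 1, 2}, columns (i,j) ∈ {(0,0), (0,1), (0,2)} is det [[-4, -8, 16], [0, 2, -2], [-12, -4, 0]] = 224 ≠ 0, so this unfolding has rank ≥ 3; CP rank is at least every unfolding rank, so rank(T) ≥ 3. (Flattening ranks never certify an upper bound on CP rank; for that we must actually write T with 3 rank-1 terms.)
Upper bound: T is a sum of 3 rank-1 terms, T = [1, -1] ⊗ [1, 0, 1] ⊗ [8, 0, -4] + [1, 1] ⊗ [2, 1, -1] ⊗ [-4, -2, -4] + [2, 1] ⊗ [1, 1, -1] ⊗ [-2, 2, 0] (written with every a and b primitive with positive leading entry and the scale carried by c; CP decompositions are not unique, and this one is verified by expanding entrywise), so rank(T) ≤ 3.
These bounds meet, so rank(T) = 3.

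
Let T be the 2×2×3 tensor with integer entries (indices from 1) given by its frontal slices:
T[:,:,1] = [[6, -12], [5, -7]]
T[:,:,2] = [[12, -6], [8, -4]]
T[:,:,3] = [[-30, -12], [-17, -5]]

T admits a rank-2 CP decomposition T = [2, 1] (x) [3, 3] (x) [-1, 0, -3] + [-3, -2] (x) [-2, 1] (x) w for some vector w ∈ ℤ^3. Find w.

w = [2, 2, -2]

Subtract the known terms from T to get the rank-1 residual R = [-3, -2] (x) [-2, 1] (x) w, so R[i,j,k] = a[i]·b[j]·w[k]. Pick indices with nonzero a[1]·b[1] = (-3)·(-2) = 6. Only the fibre through (1,1,·) is needed: R[1,1,:] = T[1,1,:] − Σₗ aₗ[1]bₗ[1]cₗ = [6, 12, -30] − (2)·(3)·[-1, 0, -3] = [12, 12, -12]. Then w[k] = R[1,1,k] / 6 for each k, giving w = [12, 12, -12] / 6 = [2, 2, -2].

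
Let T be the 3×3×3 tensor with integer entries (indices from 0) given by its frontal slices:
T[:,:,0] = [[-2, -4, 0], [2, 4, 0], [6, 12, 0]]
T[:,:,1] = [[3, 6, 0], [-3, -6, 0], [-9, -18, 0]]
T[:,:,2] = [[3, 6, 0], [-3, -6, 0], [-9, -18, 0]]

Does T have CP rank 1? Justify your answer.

If T = a (x) b (x) c then every fibre of T is a multiple of the corresponding factor, so read the factors off the fibres through the nonzero entry T[0,0,0] = -2.
The mode-1 fibre T[:,0,0] = [-2, 2, 6] gives a = [1, -1, -3] (primitive direction); the mode-2 fibre T[0,:,0] = [-2, -4, 0] gives b = [1, 2, 0]; then c[k] = T[0,0,k] / (a[0]·b[0]) = [-2, 3, 3] / 1 = [-2, 3, 3].
Expanding [1, -1, -3] (x) [1, 2, 0] (x) [-2, 3, 3] reproduces all 27 entries of T, so T = [1, -1, -3] (x) [1, 2, 0] (x) [-2, 3, 3] and rank(T) ≤ 1.
Equivalently every frontal slice T[:,:,k] is c[k] times the rank-1 matrix [1, -1, -3] (x) [1, 2, 0]. So T has rank 1 (it is nonzero).

Yes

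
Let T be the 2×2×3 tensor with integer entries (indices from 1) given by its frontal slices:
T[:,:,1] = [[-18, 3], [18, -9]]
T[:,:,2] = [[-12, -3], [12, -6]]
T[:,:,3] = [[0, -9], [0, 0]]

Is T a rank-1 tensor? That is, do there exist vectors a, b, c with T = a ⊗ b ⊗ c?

No

The mode-3 unfolding of T (rows indexed by k, columns by (i,j) = (1,1), (1,2), (2,1), (2,2)) is [[-18, 3, 18, -9], [-12, -3, 12, -6], [0, -9, 0, 0]].
There the 2×2 minor on rows k ∈ {1, 2}, columns (i,j) ∈ {(1,1), (1,2)} is det [[-18, 3], [-12, -3]] = 90 ≠ 0, so this unfolding has rank ≥ 2; CP rank is at least every unfolding rank, so rank(T) ≥ 2.
In particular rank(T) ≥ 2 > 1, so T is not rank-1.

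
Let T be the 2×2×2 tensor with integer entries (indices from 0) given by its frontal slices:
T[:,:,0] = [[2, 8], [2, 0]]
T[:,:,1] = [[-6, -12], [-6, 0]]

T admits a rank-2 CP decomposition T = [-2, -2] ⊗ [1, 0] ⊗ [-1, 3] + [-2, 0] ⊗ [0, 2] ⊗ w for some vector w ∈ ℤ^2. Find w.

w = [-2, 3]

Subtract the known terms from T to get the rank-1 residual R = [-2, 0] ⊗ [0, 2] ⊗ w, so R[i,j,k] = a[i]·b[j]·w[k]. Pick indices with nonzero a[0]·b[1] = (-2)·(2) = -4. Only the fibre through (0,1,·) is needed: R[0,1,:] = T[0,1,:] − Σₗ aₗ[0]bₗ[1]cₗ = [8, -12] − (-2)·(0)·[-1, 3] = [8, -12]. Then w[k] = R[0,1,k] / -4 for each k, giving w = [8, -12] / -4 = [-2, 3].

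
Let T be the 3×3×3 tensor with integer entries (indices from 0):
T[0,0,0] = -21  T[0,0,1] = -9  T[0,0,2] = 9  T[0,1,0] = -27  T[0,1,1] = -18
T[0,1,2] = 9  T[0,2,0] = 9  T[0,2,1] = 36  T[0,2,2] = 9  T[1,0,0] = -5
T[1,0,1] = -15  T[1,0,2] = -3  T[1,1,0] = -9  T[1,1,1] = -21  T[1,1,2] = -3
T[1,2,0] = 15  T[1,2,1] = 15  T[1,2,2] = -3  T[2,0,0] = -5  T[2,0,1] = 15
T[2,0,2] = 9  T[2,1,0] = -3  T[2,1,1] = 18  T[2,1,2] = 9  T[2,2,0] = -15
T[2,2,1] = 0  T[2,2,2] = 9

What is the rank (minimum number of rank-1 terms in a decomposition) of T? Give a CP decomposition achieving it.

rank(T) = 2

Lower bound: in the mode-1 unfolding of T (rows indexed by i, columns by (j,k)) the 2×2 minor on rows i ∈ {0, 1}, columns (j,k) ∈ {(0,0), (0,1)} is det [[-21, -9], [-5, -15]] = 270 ≠ 0, so that unfolding has rank ≥ 2 and hence rank(T) ≥ 2 (CP rank is at least every unfolding rank, though it can be larger).
Upper bound: with S_k = T[:,:,k], the two rank-1 terms a₁b₁ᵀ, a₂b₂ᵀ are the rank-1 members of the pencil x·S₀ + y·S₁.
The 2×2 minor of x·S₀ + y·S₁ on rows {0,1}, columns {0,1} is 54·x² + 27·xy − 81·y² = 27·(2·x + 3·y)(x − y), vanishing at (x:y) = (3:-2) and (1:1).
M₁ = 3·S₀ − 2·S₁ = [[-45, -45, -45], [15, 15, 15], [-45, -45, -45]] = (-15)·[3, -1, 3][1, 1, 1]ᵀ and M₂ = S₀ + S₁ = [[-30, -45, 45], [-20, -30, 30], [10, 15, -15]] = (-5)·[3, 2, -1][2, 3, -3]ᵀ, so take a₁ = [3, -1, 3], b₁ = [1, 1, 1], a₂ = [3, 2, -1], b₂ = [2, 3, -3].
Each slice is an integer combination of E₁ = a₁b₁ᵀ and E₂ = a₂b₂ᵀ: S₀ = −3·E₁ − 2·E₂, S₁ = 3·E₁ − 3·E₂, S₂ = 3·E₁; reading off coefficients, c₁ = [-3, 3, 3] and c₂ = [-2, -3, 0].
Hence T = [3, -1, 3] ⊗ [1, 1, 1] ⊗ [-3, 3, 3] + [3, 2, -1] ⊗ [2, 3, -3] ⊗ [-2, -3, 0], so rank(T) ≤ 2.
These bounds meet, so rank(T) = 2.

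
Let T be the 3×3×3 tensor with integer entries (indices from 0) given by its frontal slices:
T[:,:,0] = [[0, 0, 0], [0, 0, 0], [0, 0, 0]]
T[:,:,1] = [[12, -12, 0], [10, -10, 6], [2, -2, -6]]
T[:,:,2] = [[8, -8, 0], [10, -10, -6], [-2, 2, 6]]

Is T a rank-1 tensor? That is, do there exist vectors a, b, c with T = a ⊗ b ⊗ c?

No

The mode-2 unfolding of T (rows indexed by j, columns by (i,k) = (0,0), (0,1), (0,2), (1,0), (1,1), (1,2), (2,0), (2,1), (2,2)) is [[0, 12, 8, 0, 10, 10, 0, 2, -2], [0, -12, -8, 0, -10, -10, 0, -2, 2], [0, 0, 0, 0, 6, -6, 0, -6, 6]].
There the 2×2 minor on rows j ∈ {0, 2}, columns (i,k) ∈ {(0,1), (1,1)} is det [[12, 10], [0, 6]] = 72 ≠ 0, so this unfolding has rank ≥ 2; CP rank is at least every unfolding rank, so rank(T) ≥ 2.
In particular rank(T) ≥ 2 > 1, so T is not rank-1.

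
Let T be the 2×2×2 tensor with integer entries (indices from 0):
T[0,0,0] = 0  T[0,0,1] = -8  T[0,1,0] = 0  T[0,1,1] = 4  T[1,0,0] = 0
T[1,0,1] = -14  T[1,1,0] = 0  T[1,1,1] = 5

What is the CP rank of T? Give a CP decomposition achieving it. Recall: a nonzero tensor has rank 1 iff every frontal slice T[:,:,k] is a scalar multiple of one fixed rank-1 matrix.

rank(T) = 2

Lower bound: in the mode-1 unfolding of T (rows indexed by i, columns by (j,k)) the 2×2 minor on rows i ∈ {0, 1}, columns (j,k) ∈ {(0,1), (1,1)} is det [[-8, 4], [-14, 5]] = 16 ≠ 0, so that unfolding has rank ≥ 2 and hence rank(T) ≥ 2 (CP rank is at least every unfolding rank, though it can be larger).
Upper bound: T[:,:,k] = c[k]·M for every slice, with c = (0, 1) and M = [[-8, 4], [-14, 5]] (rows i, columns j).
Splitting M by its rows (i = 0, 1), M = (1, 0)(-8, 4)ᵀ + (0, 1)(-14, 5)ᵀ.
Hence T = (1, 0) (x) (-8, 4) (x) (0, 1) + (0, 1) (x) (-14, 5) (x) (0, 1), so rank(T) ≤ 2.
These bounds meet, so rank(T) = 2.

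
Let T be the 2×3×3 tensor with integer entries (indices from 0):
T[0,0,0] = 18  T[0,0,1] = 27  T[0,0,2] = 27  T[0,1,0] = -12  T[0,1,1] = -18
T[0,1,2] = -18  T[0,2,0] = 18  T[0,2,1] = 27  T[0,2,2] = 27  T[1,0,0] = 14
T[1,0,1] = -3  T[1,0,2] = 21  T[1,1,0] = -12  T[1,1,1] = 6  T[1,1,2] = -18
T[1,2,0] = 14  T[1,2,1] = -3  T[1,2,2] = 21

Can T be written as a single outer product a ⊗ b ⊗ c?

No

The mode-1 unfolding of T (rows indexed by i, columns by (j,k) = (0,0), (0,1), (0,2), (1,0), (1,1), (1,2), (2,0), (2,1), (2,2)) is [[18, 27, 27, -12, -18, -18, 18, 27, 27], [14, -3, 21, -12, 6, -18, 14, -3, 21]].
There the 2×2 minor on rows i ∈ {0, 1}, columns (j,k) ∈ {(0,0), (0,1)} is det [[18, 27], [14, -3]] = -432 ≠ 0, so this unfolding has rank ≥ 2; CP rank is at least every unfolding rank, so rank(T) ≥ 2.
In particular rank(T) ≥ 2 > 1, so T is not rank-1.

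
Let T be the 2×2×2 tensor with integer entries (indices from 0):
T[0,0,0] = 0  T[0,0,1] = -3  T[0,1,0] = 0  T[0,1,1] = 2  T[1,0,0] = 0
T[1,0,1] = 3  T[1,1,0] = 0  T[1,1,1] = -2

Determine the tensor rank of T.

Lower bound: T ≠ 0 (e.g. T[0,0,1] = -3), so rank(T) ≥ 1.
Upper bound: if T = a ⊗ b ⊗ c then every fibre of T is a multiple of the corresponding factor, so read the factors off the fibres through the nonzero entry T[0,0,1] = -3.
The mode-1 fibre T[:,0,1] = [-3, 3] gives a = [1, -1] (primitive direction); the mode-2 fibre T[0,:,1] = [-3, 2] gives b = [3, -2]; then c[k] = T[0,0,k] / (a[0]·b[0]) = [0, -3] / 3 = [0, -1].
Expanding [1, -1] ⊗ [3, -2] ⊗ [0, -1] reproduces all 8 entries of T, so T = [1, -1] ⊗ [3, -2] ⊗ [0, -1] and rank(T) ≤ 1.
These bounds meet, so rank(T) = 1.
Check entry T[1,0,0] = 0: (-1)·(3)·(0) = 0.

1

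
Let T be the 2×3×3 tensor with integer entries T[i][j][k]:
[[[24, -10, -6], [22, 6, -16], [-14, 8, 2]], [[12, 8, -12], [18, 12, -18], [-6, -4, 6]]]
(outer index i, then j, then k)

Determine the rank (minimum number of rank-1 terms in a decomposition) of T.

2

Lower bound: the mode-3 unfolding of T (rows indexed by k, columns by (i,j) = (0,0), (0,1), (0,2), (1,0), (1,1), (1,2)) is [[24, 22, -14, 12, 18, -6], [-10, 6, 8, 8, 12, -4], [-6, -16, 2, -12, -18, 6]].
There the 2×2 minor on rows k ∈ {0, 1}, columns (i,j) ∈ {(0,0), (0,1)} is det [[24, 22], [-10, 6]] = 364 ≠ 0, so this unfolding has rank ≥ 2; CP rank is at least every unfolding rank, so rank(T) ≥ 2. (Unfolding ranks only ever bound the CP rank from below — rank(T) can be strictly larger than all of them — so the matching upper bound has to come from an explicit 2-term decomposition.)
Upper bound — finding two terms. Write S_k = T[:,:,k] for the frontal slices: S₀ = [[24, 22, -14], [12, 18, -6]], S₁ = [[-10, 6, 8], [8, 12, -4]], S₂ = [[-6, -16, 2], [-12, -18, 6]].
If T = a₁ (x) b₁ (x) c₁ + a₂ (x) b₂ (x) c₂ then each S_k = c₁[k]·a₁b₁ᵀ + c₂[k]·a₂b₂ᵀ. S₀ and S₁ are linearly independent, so a₁b₁ᵀ and a₂b₂ᵀ must span the same plane of matrices: they are the rank-1 matrices of the form x·S₀ + y·S₁.
The 2×2 minor of x·S₀ + y·S₁ on rows {0,1}, columns {0,1} is 168·x² − 140·xy − 168·y² = 28·(2·x − 3·y)(3·x + 2·y), vanishing at (x:y) = (3:2) and (2:-3).
M₁ = 3·S₀ + 2·S₁ = [[52, 78, -26], [52, 78, -26]] = 26·(1, 1)(2, 3, -1)ᵀ and M₂ = 2·S₀ − 3·S₁ = [[78, 26, -52], [0, 0, 0]] = 26·(1, 0)(3, 1, -2)ᵀ, so take a₁ = (1, 1), b₁ = (2, 3, -1), a₂ = (1, 0), b₂ = (3, 1, -2).
Each slice is an integer combination of E₁ = a₁b₁ᵀ and E₂ = a₂b₂ᵀ: S₀ = 6·E₁ + 4·E₂, S₁ = 4·E₁ − 6·E₂, S₂ = −6·E₁ + 2·E₂; reading off coefficients, c₁ = (6, 4, -6) and c₂ = (4, -6, 2).
Hence T = (1, 1) (x) (2, 3, -1) (x) (6, 4, -6) + (1, 0) (x) (3, 1, -2) (x) (4, -6, 2), so rank(T) ≤ 2.
These bounds meet, so rank(T) = 2.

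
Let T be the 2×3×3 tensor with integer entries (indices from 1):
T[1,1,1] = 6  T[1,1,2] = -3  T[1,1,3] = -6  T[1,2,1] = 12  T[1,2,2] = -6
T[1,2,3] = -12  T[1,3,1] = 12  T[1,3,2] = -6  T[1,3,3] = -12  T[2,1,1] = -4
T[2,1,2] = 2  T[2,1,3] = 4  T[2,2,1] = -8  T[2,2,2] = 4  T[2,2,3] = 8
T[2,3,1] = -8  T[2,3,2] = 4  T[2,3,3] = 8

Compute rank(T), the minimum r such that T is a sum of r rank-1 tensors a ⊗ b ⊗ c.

Lower bound: T ≠ 0 (e.g. T[1,1,1] = 6), so rank(T) ≥ 1.
Upper bound: if T = a ⊗ b ⊗ c then every fibre of T is a multiple of the corresponding factor, so read the factors off the fibres through the nonzero entry T[1,1,1] = 6.
The mode-1 fibre T[:,1,1] = [6, -4] gives a = [3, -2] (primitive direction); the mode-2 fibre T[1,:,1] = [6, 12, 12] gives b = [1, 2, 2]; then c[k] = T[1,1,k] / (a[1]·b[1]) = [6, -3, -6] / 3 = [2, -1, -2].
Expanding [3, -2] ⊗ [1, 2, 2] ⊗ [2, -1, -2] reproduces all 18 entries of T, so T = [3, -2] ⊗ [1, 2, 2] ⊗ [2, -1, -2] and rank(T) ≤ 1.
These bounds meet, so rank(T) = 1.

1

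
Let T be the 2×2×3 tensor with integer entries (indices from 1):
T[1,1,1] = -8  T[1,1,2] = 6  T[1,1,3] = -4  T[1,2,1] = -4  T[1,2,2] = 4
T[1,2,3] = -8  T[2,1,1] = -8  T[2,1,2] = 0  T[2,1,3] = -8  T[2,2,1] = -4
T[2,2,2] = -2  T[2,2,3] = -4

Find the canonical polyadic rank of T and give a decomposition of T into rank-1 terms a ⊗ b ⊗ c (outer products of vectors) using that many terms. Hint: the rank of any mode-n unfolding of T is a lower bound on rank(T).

rank(T) = 3

Lower bound: in the mode-3 unfolding of T (rows indexed by k, columns by (i,j)) the 3×3 minor on rows k ∈ {1, 2, 3}, columns (i,j) ∈ {(1,1), (1,2), (2,1)} is det [[-8, -4, -8], [6, 4, 0], [-4, -8, -8]] = 320 ≠ 0, so that unfolding has rank ≥ 3 and hence rank(T) ≥ 3 (CP rank is at least every unfolding rank, though it can be larger).
Upper bound: T is a sum of 3 rank-1 terms, T = [1, -2] ⊗ [1, 1] ⊗ [0, 2, 0] + [1, 0] ⊗ [1, -1] ⊗ [0, 0, 4] + [1, 1] ⊗ [2, 1] ⊗ [-4, 2, -4] (written with every a and b primitive with positive leading entry and the scale carried by c; CP decompositions are not unique, and this one is verified by expanding entrywise), so rank(T) ≤ 3.
These bounds meet, so rank(T) = 3.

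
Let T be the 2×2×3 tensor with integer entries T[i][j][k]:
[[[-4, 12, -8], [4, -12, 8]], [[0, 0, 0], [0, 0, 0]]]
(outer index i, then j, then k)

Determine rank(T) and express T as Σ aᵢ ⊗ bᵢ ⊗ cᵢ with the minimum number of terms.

Lower bound: T ≠ 0 (e.g. T[0,0,0] = -4), so rank(T) ≥ 1.
Upper bound: if T = a ⊗ b ⊗ c then every fibre of T is a multiple of the corresponding factor, so read the factors off the fibres through the nonzero entry T[0,0,0] = -4.
The mode-1 fibre T[:,0,0] = [-4, 0] gives a = [1, 0] (primitive direction); the mode-2 fibre T[0,:,0] = [-4, 4] gives b = [1, -1]; then c[k] = T[0,0,k] / (a[0]·b[0]) = [-4, 12, -8] / 1 = [-4, 12, -8].
Expanding [1, 0] ⊗ [1, -1] ⊗ [-4, 12, -8] reproduces all 12 entries of T, so T = [1, 0] ⊗ [1, -1] ⊗ [-4, 12, -8] and rank(T) ≤ 1.
These bounds meet, so rank(T) = 1.

rank(T) = 1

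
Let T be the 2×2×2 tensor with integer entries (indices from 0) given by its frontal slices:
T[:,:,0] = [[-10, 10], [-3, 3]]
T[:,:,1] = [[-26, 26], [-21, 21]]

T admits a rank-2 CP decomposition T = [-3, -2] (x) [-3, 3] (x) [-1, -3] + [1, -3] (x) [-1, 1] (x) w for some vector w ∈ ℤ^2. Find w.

Subtract the known terms from T to get the rank-1 residual R = [1, -3] (x) [-1, 1] (x) w, so R[i,j,k] = a[i]·b[j]·w[k]. Pick indices with nonzero a[0]·b[0] = (1)·(-1) = -1. Only the fibre through (0,0,·) is needed: R[0,0,:] = T[0,0,:] − Σₗ aₗ[0]bₗ[0]cₗ = [-10, -26] − (-3)·(-3)·[-1, -3] = [-1, 1]. Then w[k] = R[0,0,k] / -1 for each k, giving w = [-1, 1] / -1 = [1, -1].

w = [1, -1]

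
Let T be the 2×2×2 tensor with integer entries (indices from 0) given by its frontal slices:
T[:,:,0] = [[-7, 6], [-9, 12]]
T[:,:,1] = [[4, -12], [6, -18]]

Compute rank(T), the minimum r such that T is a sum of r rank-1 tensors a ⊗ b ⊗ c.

Lower bound: in the mode-2 unfolding of T (rows indexed by j, columns by (i,k)) the 2×2 minor on rows j ∈ {0, 1}, columns (i,k) ∈ {(0,0), (0,1)} is det [[-7, 4], [6, -12]] = 60 ≠ 0, so that unfolding has rank ≥ 2 and hence rank(T) ≥ 2 (CP rank is at least every unfolding rank, though it can be larger).
Upper bound: with S_k = T[:,:,k], the two rank-1 terms a₁b₁ᵀ, a₂b₂ᵀ are the rank-1 members of the pencil x·S₀ + y·S₁.
det(x·S₀ + y·S₁) is −30·x² + 30·xy = (-30)·(x − y)(x), vanishing at (x:y) = (1:1) and (0:1).
M₁ = S₀ + S₁ = [[-3, -6], [-3, -6]] = (-3)·[1, 1][1, 2]ᵀ and M₂ = S₁ = [[4, -12], [6, -18]] = 2·[2, 3][1, -3]ᵀ, so take a₁ = [1, 1], b₁ = [1, 2], a₂ = [2, 3], b₂ = [1, -3].
Each slice is an integer combination of E₁ = a₁b₁ᵀ and E₂ = a₂b₂ᵀ: S₀ = −3·E₁ − 2·E₂, S₁ = 2·E₂; reading off coefficients, c₁ = [-3, 0] and c₂ = [-2, 2].
Hence T = [1, 1] ⊗ [1, 2] ⊗ [-3, 0] + [2, 3] ⊗ [1, -3] ⊗ [-2, 2], so rank(T) ≤ 2.
These bounds meet, so rank(T) = 2.

2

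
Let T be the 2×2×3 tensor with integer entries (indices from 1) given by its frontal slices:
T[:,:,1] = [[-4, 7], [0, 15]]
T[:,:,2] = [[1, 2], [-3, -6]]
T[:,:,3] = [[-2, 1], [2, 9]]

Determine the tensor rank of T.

2

Lower bound: the mode-3 unfolding of T (rows indexed by k, columns by (i,j) = (1,1), (1,2), (2,1), (2,2)) is [[-4, 7, 0, 15], [1, 2, -3, -6], [-2, 1, 2, 9]].
There the 2×2 minor on rows k ∈ {1, 2}, columns (i,j) ∈ {(1,1), (1,2)} is det [[-4, 7], [1, 2]] = -15 ≠ 0, so this unfolding has rank ≥ 2; CP rank is at least every unfolding rank, so rank(T) ≥ 2. (Flattening ranks never certify an upper bound on CP rank; for that we must actually write T with 2 rank-1 terms.)
Upper bound — finding two terms. Write S_k = T[:,:,k] for the frontal slices: S₁ = [[-4, 7], [0, 15]], S₂ = [[1, 2], [-3, -6]], S₃ = [[-2, 1], [2, 9]].
If T = a₁ ⊗ b₁ ⊗ c₁ + a₂ ⊗ b₂ ⊗ c₂ then each S_k = c₁[k]·a₁b₁ᵀ + c₂[k]·a₂b₂ᵀ. S₁ and S₂ are linearly independent, so a₁b₁ᵀ and a₂b₂ᵀ must span the same plane of matrices: they are the rank-1 matrices of the form x·S₁ + y·S₂.
det(x·S₁ + y·S₂) is −60·x² + 60·xy = (-60)·(x − y)(x), vanishing at (x:y) = (1:1) and (0:1).
M₁ = S₁ + S₂ = [[-3, 9], [-3, 9]] = (-3)·[1, 1][1, -3]ᵀ and M₂ = S₂ = [[1, 2], [-3, -6]] = [1, -3][1, 2]ᵀ, so take a₁ = [1, 1], b₁ = [1, -3], a₂ = [1, -3], b₂ = [1, 2].
Each slice is an integer combination of E₁ = a₁b₁ᵀ and E₂ = a₂b₂ᵀ: S₁ = −3·E₁ − E₂, S₂ = E₂, S₃ = −E₁ − E₂; reading off coefficients, c₁ = [-3, 0, -1] and c₂ = [-1, 1, -1].
Hence T = [1, 1] ⊗ [1, -3] ⊗ [-3, 0, -1] + [1, -3] ⊗ [1, 2] ⊗ [-1, 1, -1], so rank(T) ≤ 2.
These bounds meet, so rank(T) = 2.
Check entry T[1,1,1] = -4: (1)·(1)·(-3) + (1)·(1)·(-1) = -4.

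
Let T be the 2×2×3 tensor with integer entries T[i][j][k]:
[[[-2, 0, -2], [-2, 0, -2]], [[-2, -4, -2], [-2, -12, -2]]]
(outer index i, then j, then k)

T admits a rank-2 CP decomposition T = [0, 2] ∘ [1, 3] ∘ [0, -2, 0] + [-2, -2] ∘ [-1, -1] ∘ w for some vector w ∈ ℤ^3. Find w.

w = [-1, 0, -1]

Subtract the known terms from T to get the rank-1 residual R = [-2, -2] ∘ [-1, -1] ∘ w, so R[i,j,k] = a[i]·b[j]·w[k]. Pick indices with nonzero a[0]·b[0] = (-2)·(-1) = 2. Only the fibre through (0,0,·) is needed: R[0,0,:] = T[0,0,:] − Σₗ aₗ[0]bₗ[0]cₗ = [-2, 0, -2] − (0)·(1)·[0, -2, 0] = [-2, 0, -2]. Then w[k] = R[0,0,k] / 2 for each k, giving w = [-2, 0, -2] / 2 = [-1, 0, -1].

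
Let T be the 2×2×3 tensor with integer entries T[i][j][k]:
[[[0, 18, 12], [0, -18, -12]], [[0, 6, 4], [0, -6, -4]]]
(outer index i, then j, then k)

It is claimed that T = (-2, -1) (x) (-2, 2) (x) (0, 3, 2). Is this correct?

No

Reconstruct entry (0,0,1) from the claimed factors: Σₗ aₗ[0]bₗ[0]cₗ[1] = (-2)·(-2)·(3) = 12, but T[0,0,1] = 18. The claim is false.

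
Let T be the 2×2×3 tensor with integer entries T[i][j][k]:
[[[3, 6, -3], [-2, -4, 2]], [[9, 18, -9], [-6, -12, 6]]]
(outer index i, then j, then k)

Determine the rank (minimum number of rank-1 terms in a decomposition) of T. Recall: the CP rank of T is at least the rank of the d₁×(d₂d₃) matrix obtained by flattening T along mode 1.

1

Lower bound: T ≠ 0 (e.g. T[0,0,0] = 3), so rank(T) ≥ 1.
Upper bound: if T = a ⊗ b ⊗ c then every fibre of T is a multiple of the corresponding factor, so read the factors off the fibres through the nonzero entry T[0,0,0] = 3.
The mode-1 fibre T[:,0,0] = [3, 9] gives a = [1, 3] (primitive direction); the mode-2 fibre T[0,:,0] = [3, -2] gives b = [3, -2]; then c[k] = T[0,0,k] / (a[0]·b[0]) = [3, 6, -3] / 3 = [1, 2, -1].
Expanding [1, 3] ⊗ [3, -2] ⊗ [1, 2, -1] reproduces all 12 entries of T, so T = [1, 3] ⊗ [3, -2] ⊗ [1, 2, -1] and rank(T) ≤ 1.
These bounds meet, so rank(T) = 1.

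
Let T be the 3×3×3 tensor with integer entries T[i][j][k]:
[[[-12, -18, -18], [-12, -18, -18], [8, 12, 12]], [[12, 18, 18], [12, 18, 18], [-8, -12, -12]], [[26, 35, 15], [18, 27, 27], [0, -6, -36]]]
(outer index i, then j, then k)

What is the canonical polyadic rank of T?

2

Lower bound: the mode-1 unfolding of T (rows indexed by i, columns by (j,k) = (0,0), (0,1), (0,2), (1,0), (1,1), (1,2), (2,0), (2,1), (2,2)) is [[-12, -18, -18, -12, -18, -18, 8, 12, 12], [12, 18, 18, 12, 18, 18, -8, -12, -12], [26, 35, 15, 18, 27, 27, 0, -6, -36]].
There the 2×2 minor on rows i ∈ {0, 2}, columns (j,k) ∈ {(0,0), (0,1)} is det [[-12, -18], [26, 35]] = 48 ≠ 0, so this unfolding has rank ≥ 2; CP rank is at least every unfolding rank, so rank(T) ≥ 2. (This is only a lower bound: in general the CP rank may exceed every unfolding rank, so we still need to exhibit 2 rank-1 terms summing to T.)
Upper bound — finding two terms. Write S_k = T[:,:,k] for the frontal slices: S₀ = [[-12, -12, 8], [12, 12, -8], [26, 18, 0]], S₁ = [[-18, -18, 12], [18, 18, -12], [35, 27, -6]], S₂ = [[-18, -18, 12], [18, 18, -12], [15, 27, -36]].
If T = a₁ ∘ b₁ ∘ c₁ + a₂ ∘ b₂ ∘ c₂ then each S_k = c₁[k]·a₁b₁ᵀ + c₂[k]·a₂b₂ᵀ. S₀ and S₁ are linearly independent, so a₁b₁ᵀ and a₂b₂ᵀ must span the same plane of matrices: they are the rank-1 matrices of the form x·S₀ + y·S₁.
The 2×2 minor of x·S₀ + y·S₁ on rows {0,2}, columns {0,1} is 96·x² + 240·xy + 144·y² = 48·(2·x + 3·y)(x + y), vanishing at (x:y) = (3:-2) and (1:-1).
M₁ = 3·S₀ − 2·S₁ = [[0, 0, 0], [0, 0, 0], [8, 0, 12]] = 4·(0, 0, 1)(2, 0, 3)ᵀ and M₂ = S₀ − S₁ = [[6, 6, -4], [-6, -6, 4], [-9, -9, 6]] = (2, -2, -3)(3, 3, -2)ᵀ, so take a₁ = (0, 0, 1), b₁ = (2, 0, 3), a₂ = (2, -2, -3), b₂ = (3, 3, -2).
Each slice is an integer combination of E₁ = a₁b₁ᵀ and E₂ = a₂b₂ᵀ: S₀ = 4·E₁ − 2·E₂, S₁ = 4·E₁ − 3·E₂, S₂ = −6·E₁ − 3·E₂; reading off coefficients, c₁ = (4, 4, -6) and c₂ = (-2, -3, -3).
Hence T = (0, 0, 1) ∘ (2, 0, 3) ∘ (4, 4, -6) + (2, -2, -3) ∘ (3, 3, -2) ∘ (-2, -3, -3), so rank(T) ≤ 2.
These bounds meet, so rank(T) = 2.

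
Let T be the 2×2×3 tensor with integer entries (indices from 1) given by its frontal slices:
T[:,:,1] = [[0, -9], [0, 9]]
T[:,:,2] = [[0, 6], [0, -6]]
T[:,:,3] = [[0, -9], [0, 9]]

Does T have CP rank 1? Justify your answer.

If T = a ⊗ b ⊗ c then every fibre of T is a multiple of the corresponding factor, so read the factors off the fibres through the nonzero entry T[1,2,1] = -9.
The mode-1 fibre T[:,2,1] = [-9, 9] gives a = [1, -1] (primitive direction); the mode-2 fibre T[1,:,1] = [0, -9] gives b = [0, 1]; then c[k] = T[1,2,k] / (a[1]·b[2]) = [-9, 6, -9] / 1 = [-9, 6, -9].
Expanding [1, -1] ⊗ [0, 1] ⊗ [-9, 6, -9] reproduces all 12 entries of T, so T = [1, -1] ⊗ [0, 1] ⊗ [-9, 6, -9] and rank(T) ≤ 1.
Equivalently every frontal slice T[:,:,k] is c[k] times the rank-1 matrix [1, -1] ⊗ [0, 1]. So T has rank 1 (it is nonzero).

Yes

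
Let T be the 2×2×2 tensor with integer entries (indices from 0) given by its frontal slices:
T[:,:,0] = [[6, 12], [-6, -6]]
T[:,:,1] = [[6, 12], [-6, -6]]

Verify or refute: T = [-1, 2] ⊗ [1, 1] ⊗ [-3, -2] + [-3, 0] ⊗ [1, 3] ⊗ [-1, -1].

No

Reconstruct entry (0,0,1) from the claimed factors: Σₗ aₗ[0]bₗ[0]cₗ[1] = (-1)·(1)·(-2) + (-3)·(1)·(-1) = 5, but T[0,0,1] = 6. The claim is false.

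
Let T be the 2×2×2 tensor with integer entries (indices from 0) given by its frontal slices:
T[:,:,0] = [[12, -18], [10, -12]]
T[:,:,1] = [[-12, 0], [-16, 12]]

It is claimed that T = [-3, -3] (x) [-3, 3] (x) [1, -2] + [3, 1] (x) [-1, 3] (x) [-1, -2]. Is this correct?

Yes

Reconstruct entrywise from the claimed factors. For example, T[1,1,0] = -12 and Σₗ aₗ[1]bₗ[1]cₗ[0] = (-3)·(3)·(1) + (1)·(3)·(-1) = -12; checking all 8 entries, every one matches. The claim holds.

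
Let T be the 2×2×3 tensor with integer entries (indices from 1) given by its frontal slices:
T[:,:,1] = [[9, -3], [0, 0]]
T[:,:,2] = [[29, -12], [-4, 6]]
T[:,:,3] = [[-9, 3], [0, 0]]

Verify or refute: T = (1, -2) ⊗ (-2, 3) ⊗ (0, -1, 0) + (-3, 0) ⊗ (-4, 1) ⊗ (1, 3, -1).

Reconstruct entry (1,1,1) from the claimed factors: Σₗ aₗ[1]bₗ[1]cₗ[1] = (1)·(-2)·(0) + (-3)·(-4)·(1) = 12, but T[1,1,1] = 9. The claim is false.

No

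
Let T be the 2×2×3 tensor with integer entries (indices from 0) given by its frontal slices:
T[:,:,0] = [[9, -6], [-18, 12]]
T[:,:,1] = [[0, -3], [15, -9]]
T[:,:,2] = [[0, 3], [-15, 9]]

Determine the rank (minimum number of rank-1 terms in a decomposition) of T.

Lower bound: in the mode-2 unfolding of T (rows indexed by j, columns by (i,k)) the 2×2 minor on rows j ∈ {0, 1}, columns (i,k) ∈ {(0,0), (0,1)} is det [[9, 0], [-6, -3]] = -27 ≠ 0, so that unfolding has rank ≥ 2 and hence rank(T) ≥ 2 (CP rank is at least every unfolding rank, though it can be larger).
Upper bound: with S_k = T[:,:,k], the two rank-1 terms a₁b₁ᵀ, a₂b₂ᵀ are the rank-1 members of the pencil x·S₀ + y·S₁.
det(x·S₀ + y·S₁) is −45·xy + 45·y² = (-45)·(x − y)(y), vanishing at (x:y) = (1:1) and (1:0).
M₁ = S₀ + S₁ = [[9, -9], [-3, 3]] = 3·(3, -1)(1, -1)ᵀ and M₂ = S₀ = [[9, -6], [-18, 12]] = 3·(1, -2)(3, -2)ᵀ, so take a₁ = (3, -1), b₁ = (1, -1), a₂ = (1, -2), b₂ = (3, -2).
Each slice is an integer combination of E₁ = a₁b₁ᵀ and E₂ = a₂b₂ᵀ: S₀ = 3·E₂, S₁ = 3·E₁ − 3·E₂, S₂ = −3·E₁ + 3·E₂; reading off coefficients, c₁ = (0, 3, -3) and c₂ = (3, -3, 3).
Hence T = (3, -1) ⊗ (1, -1) ⊗ (0, 3, -3) + (1, -2) ⊗ (3, -2) ⊗ (3, -3, 3), so rank(T) ≤ 2.
These bounds meet, so rank(T) = 2.

2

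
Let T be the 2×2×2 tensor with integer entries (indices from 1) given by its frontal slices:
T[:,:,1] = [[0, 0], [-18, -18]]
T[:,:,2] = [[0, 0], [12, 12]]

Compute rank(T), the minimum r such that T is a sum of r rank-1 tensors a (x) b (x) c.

1

Lower bound: T ≠ 0 (e.g. T[2,1,1] = -18), so rank(T) ≥ 1.
Upper bound: the mode-1 fibre T[:,1,1] = [0, -18] gives a = [0, 1] (primitive direction); the mode-2 fibre T[2,:,1] = [-18, -18] gives b = [1, 1]; then c[k] = T[2,1,k] / (a[2]·b[1]) = [-18, 12] / 1 = [-18, 12].
Expanding [0, 1] (x) [1, 1] (x) [-18, 12] reproduces all 8 entries of T, so T = [0, 1] (x) [1, 1] (x) [-18, 12] and rank(T) ≤ 1.
These bounds meet, so rank(T) = 1.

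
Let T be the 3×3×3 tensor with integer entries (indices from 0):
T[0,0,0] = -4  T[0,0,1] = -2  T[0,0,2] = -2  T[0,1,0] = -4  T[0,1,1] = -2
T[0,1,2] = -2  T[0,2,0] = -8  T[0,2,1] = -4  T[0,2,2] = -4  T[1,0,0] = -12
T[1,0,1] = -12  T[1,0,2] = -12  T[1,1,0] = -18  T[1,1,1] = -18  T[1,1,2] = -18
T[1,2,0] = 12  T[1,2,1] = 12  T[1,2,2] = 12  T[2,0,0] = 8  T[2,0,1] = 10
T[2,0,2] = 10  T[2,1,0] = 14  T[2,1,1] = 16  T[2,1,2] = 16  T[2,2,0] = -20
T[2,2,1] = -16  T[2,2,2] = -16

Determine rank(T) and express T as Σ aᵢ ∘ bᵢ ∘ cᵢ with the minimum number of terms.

Lower bound: the mode-2 unfolding of T (rows indexed by j, columns by (i,k) = (0,0), (0,1), (0,2), (1,0), (1,1), (1,2), (2,0), (2,1), (2,2)) is [[-4, -2, -2, -12, -12, -12, 8, 10, 10], [-4, -2, -2, -18, -18, -18, 14, 16, 16], [-8, -4, -4, 12, 12, 12, -20, -16, -16]].
There the 2×2 minor on rows j ∈ {0, 1}, columns (i,k) ∈ {(0,0), (1,0)} is det [[-4, -12], [-4, -18]] = 24 ≠ 0, so this unfolding has rank ≥ 2; CP rank is at least every unfolding rank, so rank(T) ≥ 2. (This is only a lower bound: in general the CP rank may exceed every unfolding rank, so we still need to exhibit 2 rank-1 terms summing to T.)
Upper bound — finding two terms. Write S_k = T[:,:,k] for the frontal slices: S₀ = [[-4, -4, -8], [-12, -18, 12], [8, 14, -20]], S₁ = [[-2, -2, -4], [-12, -18, 12], [10, 16, -16]], S₂ = [[-2, -2, -4], [-12, -18, 12], [10, 16, -16]].
If T = a₁ ∘ b₁ ∘ c₁ + a₂ ∘ b₂ ∘ c₂ then each S_k = c₁[k]·a₁b₁ᵀ + c₂[k]·a₂b₂ᵀ. S₀ and S₁ are linearly independent, so a₁b₁ᵀ and a₂b₂ᵀ must span the same plane of matrices: they are the rank-1 matrices of the form x·S₀ + y·S₁.
The 2×2 minor of x·S₀ + y·S₁ on rows {0,1}, columns {0,1} is 24·x² + 36·xy + 12·y² = 12·(x + y)(2·x + y), vanishing at (x:y) = (1:-1) and (1:-2).
M₁ = S₀ − S₁ = [[-2, -2, -4], [0, 0, 0], [-2, -2, -4]] = (-2)·[1, 0, 1][1, 1, 2]ᵀ and M₂ = S₀ − 2·S₁ = [[0, 0, 0], [12, 18, -12], [-12, -18, 12]] = 6·[0, 1, -1][2, 3, -2]ᵀ, so take a₁ = [1, 0, 1], b₁ = [1, 1, 2], a₂ = [0, 1, -1], b₂ = [2, 3, -2].
Each slice is an integer combination of E₁ = a₁b₁ᵀ and E₂ = a₂b₂ᵀ: S₀ = −4·E₁ − 6·E₂, S₁ = −2·E₁ − 6·E₂, S₂ = −2·E₁ − 6·E₂; reading off coefficients, c₁ = [-4, -2, -2] and c₂ = [-6, -6, -6].
Hence T = [1, 0, 1] ∘ [1, 1, 2] ∘ [-4, -2, -2] + [0, 1, -1] ∘ [2, 3, -2] ∘ [-6, -6, -6], so rank(T) ≤ 2.
These bounds meet, so rank(T) = 2.

rank(T) = 2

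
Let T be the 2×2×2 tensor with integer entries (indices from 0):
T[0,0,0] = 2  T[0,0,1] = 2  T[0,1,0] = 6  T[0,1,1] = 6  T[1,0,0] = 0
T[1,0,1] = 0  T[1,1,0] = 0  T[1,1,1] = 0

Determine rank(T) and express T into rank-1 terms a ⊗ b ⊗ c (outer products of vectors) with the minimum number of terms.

Lower bound: T ≠ 0 (e.g. T[0,0,0] = 2), so rank(T) ≥ 1.
Upper bound: if T = a ⊗ b ⊗ c then every fibre of T is a multiple of the corresponding factor, so read the factors off the fibres through the nonzero entry T[0,0,0] = 2.
The mode-1 fibre T[:,0,0] = [2, 0] gives a = (1, 0) (primitive direction); the mode-2 fibre T[0,:,0] = [2, 6] gives b = (1, 3); then c[k] = T[0,0,k] / (a[0]·b[0]) = [2, 2] / 1 = (2, 2).
Expanding (1, 0) ⊗ (1, 3) ⊗ (2, 2) reproduces all 8 entries of T, so T = (1, 0) ⊗ (1, 3) ⊗ (2, 2) and rank(T) ≤ 1.
These bounds meet, so rank(T) = 1.

rank(T) = 1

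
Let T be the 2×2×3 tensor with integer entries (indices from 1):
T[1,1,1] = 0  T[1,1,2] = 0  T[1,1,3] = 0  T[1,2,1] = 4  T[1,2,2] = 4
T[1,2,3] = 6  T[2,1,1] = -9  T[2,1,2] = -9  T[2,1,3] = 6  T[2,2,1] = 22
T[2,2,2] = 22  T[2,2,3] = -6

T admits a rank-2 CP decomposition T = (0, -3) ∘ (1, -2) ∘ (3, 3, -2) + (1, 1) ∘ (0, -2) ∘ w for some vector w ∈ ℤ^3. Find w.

w = (-2, -2, -3)

Subtract the known terms from T to get the rank-1 residual R = (1, 1) ∘ (0, -2) ∘ w, so R[i,j,k] = a[i]·b[j]·w[k]. Pick indices with nonzero a[1]·b[2] = (1)·(-2) = -2. Only the fibre through (1,2,·) is needed: R[1,2,:] = T[1,2,:] − Σₗ aₗ[1]bₗ[2]cₗ = [4, 4, 6] − (0)·(-2)·(3, 3, -2) = [4, 4, 6]. Then w[k] = R[1,2,k] / -2 for each k, giving w = [4, 4, 6] / -2 = (-2, -2, -3).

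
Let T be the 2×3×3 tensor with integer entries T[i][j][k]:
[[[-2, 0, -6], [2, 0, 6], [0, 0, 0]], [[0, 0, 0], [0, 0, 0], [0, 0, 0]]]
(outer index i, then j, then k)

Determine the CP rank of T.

Lower bound: T ≠ 0 (e.g. T[0,0,0] = -2), so rank(T) ≥ 1.
Upper bound: the mode-1 fibre T[:,0,0] = [-2, 0] gives a = [1, 0] (primitive direction); the mode-2 fibre T[0,:,0] = [-2, 2, 0] gives b = [1, -1, 0]; then c[k] = T[0,0,k] / (a[0]·b[0]) = [-2, 0, -6] / 1 = [-2, 0, -6].
Expanding [1, 0] ⊗ [1, -1, 0] ⊗ [-2, 0, -6] reproduces all 18 entries of T, so T = [1, 0] ⊗ [1, -1, 0] ⊗ [-2, 0, -6] and rank(T) ≤ 1.
These bounds meet, so rank(T) = 1.

1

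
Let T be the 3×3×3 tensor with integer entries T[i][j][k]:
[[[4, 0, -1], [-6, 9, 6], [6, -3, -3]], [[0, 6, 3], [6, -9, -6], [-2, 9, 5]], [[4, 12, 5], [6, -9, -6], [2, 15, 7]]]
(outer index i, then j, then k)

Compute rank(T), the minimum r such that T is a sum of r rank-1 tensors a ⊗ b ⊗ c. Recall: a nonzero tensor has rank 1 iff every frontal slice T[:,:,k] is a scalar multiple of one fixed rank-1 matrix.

2

Lower bound: in the mode-3 unfolding of T (rows indexed by k, columns by (i,j)) the 2×2 minor on rows k ∈ {0, 1}, columns (i,j) ∈ {(0,0), (0,1)} is det [[4, -6], [0, 9]] = 36 ≠ 0, so that unfolding has rank ≥ 2 and hence rank(T) ≥ 2 (CP rank is at least every unfolding rank, though it can be larger).
Upper bound: with S_k = T[:,:,k], the two rank-1 terms a₁b₁ᵀ, a₂b₂ᵀ are the rank-1 members of the pencil x·S₀ + y·S₁.
The 2×2 minor of x·S₀ + y·S₁ on rows {0,1}, columns {0,1} is 24·x² − 54·y² = 6·(2·x − 3·y)(2·x + 3·y), vanishing at (x:y) = (3:2) and (3:-2).
M₁ = 3·S₀ + 2·S₁ = [[12, 0, 12], [12, 0, 12], [36, 0, 36]] = 12·[1, 1, 3][1, 0, 1]ᵀ and M₂ = 3·S₀ − 2·S₁ = [[12, -36, 24], [-12, 36, -24], [-12, 36, -24]] = 12·[1, -1, -1][1, -3, 2]ᵀ, so take a₁ = [1, 1, 3], b₁ = [1, 0, 1], a₂ = [1, -1, -1], b₂ = [1, -3, 2].
Each slice is an integer combination of E₁ = a₁b₁ᵀ and E₂ = a₂b₂ᵀ: S₀ = 2·E₁ + 2·E₂, S₁ = 3·E₁ − 3·E₂, S₂ = E₁ − 2·E₂; reading off coefficients, c₁ = [2, 3, 1] and c₂ = [2, -3, -2].
Hence T = [1, 1, 3] ⊗ [1, 0, 1] ⊗ [2, 3, 1] + [1, -1, -1] ⊗ [1, -3, 2] ⊗ [2, -3, -2], so rank(T) ≤ 2.
These bounds meet, so rank(T) = 2.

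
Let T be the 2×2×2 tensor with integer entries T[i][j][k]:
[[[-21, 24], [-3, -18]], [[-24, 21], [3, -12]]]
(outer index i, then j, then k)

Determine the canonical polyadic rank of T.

2

Lower bound: the mode-3 unfolding of T (rows indexed by k, columns by (i,j) = (0,0), (0,1), (1,0), (1,1)) is [[-21, -3, -24, 3], [24, -18, 21, -12]].
There the 2×2 minor on rows k ∈ {0, 1}, columns (i,j) ∈ {(0,0), (0,1)} is det [[-21, -3], [24, -18]] = 450 ≠ 0, so this unfolding has rank ≥ 2; CP rank is at least every unfolding rank, so rank(T) ≥ 2. (Unfolding ranks only ever bound the CP rank from below — rank(T) can be strictly larger than all of them — so the matching upper bound has to come from an explicit 2-term decomposition.)
Upper bound — finding two terms. Write S_k = T[:,:,k] for the frontal slices: S₀ = [[-21, -3], [-24, 3]], S₁ = [[24, -18], [21, -12]].
If T = a₁ ⊗ b₁ ⊗ c₁ + a₂ ⊗ b₂ ⊗ c₂ then each S_k = c₁[k]·a₁b₁ᵀ + c₂[k]·a₂b₂ᵀ. S₀ and S₁ are linearly independent, so a₁b₁ᵀ and a₂b₂ᵀ must span the same plane of matrices: they are the rank-1 matrices of the form x·S₀ + y·S₁.
det(x·S₀ + y·S₁) is −135·x² − 45·xy + 90·y² = (-45)·(3·x − 2·y)(x + y), vanishing at (x:y) = (2:3) and (1:-1).
M₁ = 2·S₀ + 3·S₁ = [[30, -60], [15, -30]] = 15·[2, 1][1, -2]ᵀ and M₂ = S₀ − S₁ = [[-45, 15], [-45, 15]] = (-15)·[1, 1][3, -1]ᵀ, so take a₁ = [2, 1], b₁ = [1, -2], a₂ = [1, 1], b₂ = [3, -1].
Each slice is an integer combination of E₁ = a₁b₁ᵀ and E₂ = a₂b₂ᵀ: S₀ = 3·E₁ − 9·E₂, S₁ = 3·E₁ + 6·E₂; reading off coefficients, c₁ = [3, 3] and c₂ = [-9, 6].
Hence T = [2, 1] ⊗ [1, -2] ⊗ [3, 3] + [1, 1] ⊗ [3, -1] ⊗ [-9, 6], so rank(T) ≤ 2.
These bounds meet, so rank(T) = 2.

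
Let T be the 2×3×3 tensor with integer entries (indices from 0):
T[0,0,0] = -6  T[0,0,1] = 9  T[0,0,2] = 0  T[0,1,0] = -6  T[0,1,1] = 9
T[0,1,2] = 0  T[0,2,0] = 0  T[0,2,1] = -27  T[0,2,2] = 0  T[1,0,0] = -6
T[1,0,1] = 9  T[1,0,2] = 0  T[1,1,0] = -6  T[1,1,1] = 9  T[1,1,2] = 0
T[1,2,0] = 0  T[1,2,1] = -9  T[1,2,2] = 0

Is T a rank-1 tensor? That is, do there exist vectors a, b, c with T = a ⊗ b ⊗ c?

No

The mode-2 unfolding of T (rows indexed by j, columns by (i,k) = (0,0), (0,1), (0,2), (1,0), (1,1), (1,2)) is [[-6, 9, 0, -6, 9, 0], [-6, 9, 0, -6, 9, 0], [0, -27, 0, 0, -9, 0]].
There the 2×2 minor on rows j ∈ {0, 2}, columns (i,k) ∈ {(0,0), (0,1)} is det [[-6, 9], [0, -27]] = 162 ≠ 0, so this unfolding has rank ≥ 2; CP rank is at least every unfolding rank, so rank(T) ≥ 2.
In particular rank(T) ≥ 2 > 1, so T is not rank-1.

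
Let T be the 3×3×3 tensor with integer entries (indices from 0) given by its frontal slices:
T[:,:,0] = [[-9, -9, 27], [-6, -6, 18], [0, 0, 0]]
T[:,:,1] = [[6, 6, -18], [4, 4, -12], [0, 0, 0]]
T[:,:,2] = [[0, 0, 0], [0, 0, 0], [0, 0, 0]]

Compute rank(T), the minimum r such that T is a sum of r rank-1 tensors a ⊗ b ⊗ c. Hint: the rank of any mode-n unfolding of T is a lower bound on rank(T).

Lower bound: T ≠ 0 (e.g. T[0,0,0] = -9), so rank(T) ≥ 1.
Upper bound: if T = a ⊗ b ⊗ c then every fibre of T is a multiple of the corresponding factor, so read the factors off the fibres through the nonzero entry T[0,0,0] = -9.
The mode-1 fibre T[:,0,0] = [-9, -6, 0] gives a = [3, 2, 0] (primitive direction); the mode-2 fibre T[0,:,0] = [-9, -9, 27] gives b = [1, 1, -3]; then c[k] = T[0,0,k] / (a[0]·b[0]) = [-9, 6, 0] / 3 = [-3, 2, 0].
Expanding [3, 2, 0] ⊗ [1, 1, -3] ⊗ [-3, 2, 0] reproduces all 27 entries of T, so T = [3, 2, 0] ⊗ [1, 1, -3] ⊗ [-3, 2, 0] and rank(T) ≤ 1.
These bounds meet, so rank(T) = 1.
Check entry T[0,2,1] = -18: (3)·(-3)·(2) = -18.

1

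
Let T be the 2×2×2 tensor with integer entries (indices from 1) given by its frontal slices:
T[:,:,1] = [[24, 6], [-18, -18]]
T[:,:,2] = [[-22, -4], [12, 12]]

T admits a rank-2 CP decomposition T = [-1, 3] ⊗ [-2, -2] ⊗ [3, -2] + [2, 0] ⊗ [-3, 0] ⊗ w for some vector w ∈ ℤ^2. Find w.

Subtract the known terms from T to get the rank-1 residual R = [2, 0] ⊗ [-3, 0] ⊗ w, so R[i,j,k] = a[i]·b[j]·w[k]. Pick indices with nonzero a[1]·b[1] = (2)·(-3) = -6. Only the fibre through (1,1,·) is needed: R[1,1,:] = T[1,1,:] − Σₗ aₗ[1]bₗ[1]cₗ = [24, -22] − (-1)·(-2)·[3, -2] = [18, -18]. Then w[k] = R[1,1,k] / -6 for each k, giving w = [18, -18] / -6 = [-3, 3].

w = [-3, 3]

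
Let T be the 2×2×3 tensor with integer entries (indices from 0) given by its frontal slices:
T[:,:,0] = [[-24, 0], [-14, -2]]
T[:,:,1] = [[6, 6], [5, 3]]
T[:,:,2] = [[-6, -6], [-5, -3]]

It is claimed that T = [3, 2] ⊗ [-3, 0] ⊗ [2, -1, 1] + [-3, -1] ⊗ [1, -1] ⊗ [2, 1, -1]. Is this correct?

No

Reconstruct entry (0,1,0) from the claimed factors: Σₗ aₗ[0]bₗ[1]cₗ[0] = (3)·(0)·(2) + (-3)·(-1)·(2) = 6, but T[0,1,0] = 0. The claim is false.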